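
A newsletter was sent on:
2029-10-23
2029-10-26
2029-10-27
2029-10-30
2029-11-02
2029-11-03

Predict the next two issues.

Every event lands on a Tuesday or Friday or Saturday (gaps cycle 3, 1, 3, 3, 1).
So the schedule is: every Tuesday, Friday and Saturday.
Next Tuesday: 2029-11-06.
The following Friday is 2029-11-09.

2029-11-06, 2029-11-09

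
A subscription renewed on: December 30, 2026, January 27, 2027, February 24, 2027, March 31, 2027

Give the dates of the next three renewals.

These are Wednesdays with 28, 28, 35-day gaps.
Each is the final Wednesday of its month — December 30, 2026 is past the 28th, so '4th Wednesday' doesn't fit.
Last Wednesday of April 2027: April 28, 2027.
May 2027 ends with Wednesday May 26, 2027.
June 2027 ends with Wednesday June 30, 2027.

April 28, 2027; May 26, 2027; June 30, 2027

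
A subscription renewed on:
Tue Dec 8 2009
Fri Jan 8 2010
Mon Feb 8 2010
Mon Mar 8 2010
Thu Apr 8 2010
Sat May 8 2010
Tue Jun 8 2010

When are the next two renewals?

Thu Jul 8 2010, Sun Aug 8 2010

Gaps: 31, 31, 28, 31, 30, 31 days — not constant. Every event is on the 8th of the month.
Pattern: the 8th of each month.
Next: July 2010 → Thu Jul 8 2010.
August 2010: Sun Aug 8 2010.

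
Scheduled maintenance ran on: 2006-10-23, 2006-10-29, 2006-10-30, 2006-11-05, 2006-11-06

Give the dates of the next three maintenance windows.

2006-11-12, 2006-11-13, 2006-11-19

Gaps: 6, 1, 6, 1 days — not constant, but cyclic with period 2.
The events fall on every Monday and Sunday.
Next Sunday: 2006-11-12.
Next Monday: 2006-11-13.
Next Sunday: 2006-11-19.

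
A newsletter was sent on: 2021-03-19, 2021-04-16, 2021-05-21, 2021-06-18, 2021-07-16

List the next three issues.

2021-08-20, 2021-09-17, 2021-10-15

All dates are Fridays, 28, 35, 28, 28 days apart.
Specifically, the 3rd Friday of each month.
3rd Friday of August 2021: 2021-08-20.
3rd Friday of September 2021: 2021-09-17.
October 2021 — 3rd Friday is 2021-10-15.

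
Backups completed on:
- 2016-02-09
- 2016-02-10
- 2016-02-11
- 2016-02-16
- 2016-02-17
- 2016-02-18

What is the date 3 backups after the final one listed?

2016-02-25

Gaps: 1, 1, 5, 1, 1 days — not constant, but cyclic with period 3.
The events fall on every Tuesday, Wednesday and Thursday.
Next Tuesday: 2016-02-23.
Next Wednesday: 2016-02-24.
Next Thursday: 2016-02-25.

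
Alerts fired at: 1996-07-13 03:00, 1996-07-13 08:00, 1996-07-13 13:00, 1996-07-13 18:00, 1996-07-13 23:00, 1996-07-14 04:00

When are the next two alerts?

The interval is a steady 5 hours (5, 5, 5, 5, 5).
1996-07-14 04:00 + 5 h = 1996-07-14 09:00.
1996-07-14 09:00 + 5 h = 1996-07-14 14:00.

1996-07-14 09:00, 1996-07-14 14:00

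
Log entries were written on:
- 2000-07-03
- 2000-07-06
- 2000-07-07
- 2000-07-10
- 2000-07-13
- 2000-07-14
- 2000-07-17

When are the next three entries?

The gap pattern 3, 1, 3, 3, 1, 3 repeats every 3 events.
These are the Mondays, Thursdays and Fridays of each week.
Next Thursday: 2000-07-20.
The following Friday is 2000-07-21.
Next Monday: 2000-07-24.

2000-07-20, 2000-07-21, 2000-07-24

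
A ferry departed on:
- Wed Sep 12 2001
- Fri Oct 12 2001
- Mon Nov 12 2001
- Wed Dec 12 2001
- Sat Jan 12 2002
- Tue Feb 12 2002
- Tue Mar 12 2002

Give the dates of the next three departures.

The day-of-month is always 12 (30, 31, 30, 31, 31, 28 days between events).
So this recurs on the 12th of each month.
Next: April 2002 → Fri Apr 12 2002.
Next: May 2002 → Sun May 12 2002.
June 2002: Wed Jun 12 2002.

Fri Apr 12 2002, Sun May 12 2002, Wed Jun 12 2002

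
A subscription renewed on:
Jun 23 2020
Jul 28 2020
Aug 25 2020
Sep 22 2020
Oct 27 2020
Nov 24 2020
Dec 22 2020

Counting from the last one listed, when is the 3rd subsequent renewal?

All dates are Tuesdays, 35, 28, 28, 35, 28, 28 days apart.
Specifically, the 4th Tuesday of each month.
4th Tuesday of January 2021: Jan 26 2021.
February 2021 — 4th Tuesday is Feb 23 2021.
March 2021 — 4th Tuesday is Mar 23 2021.

Mar 23 2021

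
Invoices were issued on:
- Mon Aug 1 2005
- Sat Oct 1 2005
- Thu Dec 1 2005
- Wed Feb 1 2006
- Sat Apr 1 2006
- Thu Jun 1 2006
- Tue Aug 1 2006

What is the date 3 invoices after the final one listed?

Each date is the 1st; the gaps (61, 61, 62, 59, 61, 61) track the month lengths.
The rule is the 1st of every 2 months.
Next: October 2006 → Sun Oct 1 2006.
Next: December 2006 → Fri Dec 1 2006.
February 2007: Thu Feb 1 2007.

Thu Feb 1 2007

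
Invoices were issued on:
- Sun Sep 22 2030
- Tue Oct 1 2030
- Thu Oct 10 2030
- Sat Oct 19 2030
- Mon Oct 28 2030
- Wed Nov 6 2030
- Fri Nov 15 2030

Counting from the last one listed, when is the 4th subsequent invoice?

Gaps between consecutive events: 9, 9, 9, 9, 9, 9 days — a constant 9-day interval.
Fri Nov 15 2030 + 9 days = Sun Nov 24 2030.
Sun Nov 24 2030 + 9 days = Tue Dec 3 2030.
Tue Dec 3 2030 + 9 days = Thu Dec 12 2030.
Thu Dec 12 2030 + 9 days = Sat Dec 21 2030.

Sat Dec 21 2030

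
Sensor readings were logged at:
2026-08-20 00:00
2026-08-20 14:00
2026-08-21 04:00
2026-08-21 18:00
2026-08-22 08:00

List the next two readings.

Gaps: 14, 14, 14, 14 hours — each event is 14 hours after the previous one.
2026-08-22 08:00 + 14 h = 2026-08-22 22:00.
2026-08-22 22:00 + 14 h = 2026-08-23 12:00.

2026-08-22 22:00, 2026-08-23 12:00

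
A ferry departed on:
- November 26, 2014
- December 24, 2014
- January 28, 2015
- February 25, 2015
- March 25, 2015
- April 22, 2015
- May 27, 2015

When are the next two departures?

These are Wednesdays at 28- or 35-day spacing (28, 35, 28, 28, 28, 35).
The pattern: 4th Wednesday of the month.
June 2015 — 4th Wednesday is June 24, 2015.
July 2015 — 4th Wednesday is July 22, 2015.

June 24, 2015; July 22, 2015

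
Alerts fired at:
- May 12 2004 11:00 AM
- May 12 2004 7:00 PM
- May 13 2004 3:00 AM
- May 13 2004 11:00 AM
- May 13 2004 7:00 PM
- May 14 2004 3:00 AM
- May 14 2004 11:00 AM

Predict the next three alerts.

May 14 2004 7:00 PM, May 15 2004 3:00 AM, May 15 2004 11:00 AM

The interval is a steady 8 hours (8, 8, 8, 8, 8, 8).
May 14 2004 11:00 AM + 8 h = May 14 2004 7:00 PM.
May 14 2004 7:00 PM + 8 h = May 15 2004 3:00 AM.
May 15 2004 3:00 AM + 8 h = May 15 2004 11:00 AM.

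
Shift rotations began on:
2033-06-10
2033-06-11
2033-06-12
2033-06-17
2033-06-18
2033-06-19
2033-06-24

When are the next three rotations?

2033-06-25, 2033-06-26, 2033-07-01

Every event lands on a Friday or Saturday or Sunday (gaps cycle 1, 1, 5, 1, 1, 5).
So the schedule is: every Friday, Saturday and Sunday.
Next Saturday: 2033-06-25.
Next Sunday: 2033-06-26.
Next Friday: 2033-07-01.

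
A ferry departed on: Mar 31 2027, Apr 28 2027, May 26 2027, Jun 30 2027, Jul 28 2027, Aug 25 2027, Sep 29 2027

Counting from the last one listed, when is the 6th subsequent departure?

Mar 29 2028

All Wednesdays; the gaps (28, 28, 35, 28, 28, 35) vary with month length.
This is the last Wednesday of each month.
Last Wednesday of October 2027: Oct 27 2027.
Last Wednesday of November 2027: Nov 24 2027.
December 2027 ends with Wednesday Dec 29 2027.
January 2028 ends with Wednesday Jan 26 2028.
February 2028 ends with Wednesday Feb 23 2028.
Last Wednesday of March 2028: Mar 29 2028.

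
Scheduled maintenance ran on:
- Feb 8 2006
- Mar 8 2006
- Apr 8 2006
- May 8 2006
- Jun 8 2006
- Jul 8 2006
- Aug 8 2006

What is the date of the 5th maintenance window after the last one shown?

Gaps: 28, 31, 30, 31, 30, 31 days — not constant. Every event is on the 8th of the month.
Pattern: the 8th of each month.
Next: September 2006 → Sep 8 2006.
October 2006: Oct 8 2006.
Next: November 2006 → Nov 8 2006.
Next: December 2006 → Dec 8 2006.
Next: January 2007 → Jan 8 2007.

Jan 8 2007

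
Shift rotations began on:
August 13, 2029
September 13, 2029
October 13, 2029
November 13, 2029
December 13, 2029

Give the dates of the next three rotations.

Each date is the 13th; the gaps (31, 30, 31, 30) track the month lengths.
The rule is the 13th of each month.
Next: January 2030 → January 13, 2030.
Next: February 2030 → February 13, 2030.
March 2030: March 13, 2030.

January 13, 2030; February 13, 2030; March 13, 2030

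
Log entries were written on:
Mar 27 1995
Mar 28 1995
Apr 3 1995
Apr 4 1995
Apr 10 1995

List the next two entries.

The gap pattern 1, 6, 1, 6 repeats every 2 events.
These are the Mondays and Tuesdays of each week.
The following Tuesday is Apr 11 1995.
The following Monday is Apr 17 1995.

Apr 11 1995, Apr 17 1995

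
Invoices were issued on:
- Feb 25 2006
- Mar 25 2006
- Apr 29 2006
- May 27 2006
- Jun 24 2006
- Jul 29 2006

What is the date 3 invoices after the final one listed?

These are Saturdays with 28, 35, 28, 28, 35-day gaps.
Each is the final Saturday of its month — Apr 29 2006 is past the 28th, so '4th Saturday' doesn't fit.
August 2006 ends with Saturday Aug 26 2006.
September 2006 ends with Saturday Sep 30 2006.
October 2006 ends with Saturday Oct 28 2006.

Oct 28 2006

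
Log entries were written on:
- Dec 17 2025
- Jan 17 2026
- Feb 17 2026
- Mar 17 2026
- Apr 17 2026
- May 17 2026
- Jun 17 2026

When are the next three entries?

Jul 17 2026, Aug 17 2026, Sep 17 2026

The day-of-month is always 17 (31, 31, 28, 31, 30, 31 days between events).
So this recurs on the 17th of each month.
Next: July 2026 → Jul 17 2026.
Next: August 2026 → Aug 17 2026.
Next: September 2026 → Sep 17 2026.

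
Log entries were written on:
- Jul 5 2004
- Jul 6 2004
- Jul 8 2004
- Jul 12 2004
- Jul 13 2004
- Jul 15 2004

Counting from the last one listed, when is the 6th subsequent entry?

Jul 29 2004

The gap pattern 1, 2, 4, 1, 2 repeats every 3 events.
These are the Mondays, Tuesdays and Thursdays of each week.
Next Monday: Jul 19 2004.
Next Tuesday: Jul 20 2004.
The following Thursday is Jul 22 2004.
Next Monday: Jul 26 2004.
The following Tuesday is Jul 27 2004.
Next Thursday: Jul 29 2004.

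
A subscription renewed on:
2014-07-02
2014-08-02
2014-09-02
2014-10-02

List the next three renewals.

The day-of-month is always 2 (31, 31, 30 days between events).
So this recurs on the 2nd of each month.
November 2014: 2014-11-02.
Next: December 2014 → 2014-12-02.
January 2015: 2015-01-02.

2014-11-02, 2014-12-02, 2015-01-02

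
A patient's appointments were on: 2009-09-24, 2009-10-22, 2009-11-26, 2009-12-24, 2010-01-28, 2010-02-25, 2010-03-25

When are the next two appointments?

These are Thursdays at 28- or 35-day spacing (28, 35, 28, 35, 28, 28).
The pattern: 4th Thursday of the month.
4th Thursday of April 2010: 2010-04-22.
May 2010 — 4th Thursday is 2010-05-27.

2010-04-22, 2010-05-27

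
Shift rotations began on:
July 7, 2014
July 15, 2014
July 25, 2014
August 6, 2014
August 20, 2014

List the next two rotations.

September 5, 2014; September 23, 2014

Gaps: 8, 10, 12, 14 days — each gap is 2 larger than the previous one.
Next gap: 16 days. August 20, 2014 + 16 days = September 5, 2014.
Next gap: 18 days. September 5, 2014 + 18 days = September 23, 2014.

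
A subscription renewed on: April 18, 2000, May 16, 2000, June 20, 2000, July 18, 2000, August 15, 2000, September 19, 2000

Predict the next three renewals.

All dates are Tuesdays, 28, 35, 28, 28, 35 days apart.
Specifically, the 3rd Tuesday of each month.
3rd Tuesday of October 2000: October 17, 2000.
November 2000 — 3rd Tuesday is November 21, 2000.
December 2000 — 3rd Tuesday is December 19, 2000.

October 17, 2000; November 21, 2000; December 19, 2000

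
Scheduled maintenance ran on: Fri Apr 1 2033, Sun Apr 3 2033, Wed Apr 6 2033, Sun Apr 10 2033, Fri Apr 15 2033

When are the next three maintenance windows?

Thu Apr 21 2033, Thu Apr 28 2033, Fri May 6 2033

Intervals are 2, 3, 4, 5 days — an arithmetic progression with common difference 1.
Next gap: 6 days. Fri Apr 15 2033 + 6 days = Thu Apr 21 2033.
Next gap: 7 days. Thu Apr 21 2033 + 7 days = Thu Apr 28 2033.
Next gap: 8 days. Thu Apr 28 2033 + 8 days = Fri May 6 2033.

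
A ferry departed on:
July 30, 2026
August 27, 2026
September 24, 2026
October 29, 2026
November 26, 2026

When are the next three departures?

These are Thursdays with 28, 28, 35, 28-day gaps.
Each is the final Thursday of its month — July 30, 2026 is past the 28th, so '4th Thursday' doesn't fit.
December 2026 ends with Thursday December 31, 2026.
Last Thursday of January 2027: January 28, 2027.
February 2027 ends with Thursday February 25, 2027.

December 31, 2026; January 28, 2027; February 25, 2027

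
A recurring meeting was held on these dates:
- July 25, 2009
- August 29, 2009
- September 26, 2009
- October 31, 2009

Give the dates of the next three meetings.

November 28, 2009; December 26, 2009; January 30, 2010

These are Saturdays with 35, 28, 35-day gaps.
Each is the final Saturday of its month — August 29, 2009 is past the 28th, so '4th Saturday' doesn't fit.
Last Saturday of November 2009: November 28, 2009.
Last Saturday of December 2009: December 26, 2009.
Last Saturday of January 2010: January 30, 2010.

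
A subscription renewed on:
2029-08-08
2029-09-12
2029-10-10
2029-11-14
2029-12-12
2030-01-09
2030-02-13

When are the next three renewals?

Gaps: 35, 28, 35, 28, 28, 35 days — a mix of 28 and 35. Every date is a Wednesday.
Each is the 2nd Wednesday of its month.
March 2030 — 2nd Wednesday is 2030-03-13.
April 2030 — 2nd Wednesday is 2030-04-10.
May 2030 — 2nd Wednesday is 2030-05-08.

2030-03-13, 2030-04-10, 2030-05-08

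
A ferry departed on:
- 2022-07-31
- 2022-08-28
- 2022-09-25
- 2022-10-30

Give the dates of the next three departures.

All Sundays; the gaps (28, 28, 35) vary with month length.
This is the last Sunday of each month.
November 2022 ends with Sunday 2022-11-27.
December 2022 ends with Sunday 2022-12-25.
Last Sunday of January 2023: 2023-01-29.

2022-11-27, 2022-12-25, 2023-01-29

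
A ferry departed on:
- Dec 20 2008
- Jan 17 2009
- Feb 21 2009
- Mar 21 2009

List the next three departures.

These are Saturdays at 28- or 35-day spacing (28, 35, 28).
The pattern: 3rd Saturday of the month.
April 2009 — 3rd Saturday is Apr 18 2009.
3rd Saturday of May 2009: May 16 2009.
June 2009 — 3rd Saturday is Jun 20 2009.

Apr 18 2009, May 16 2009, Jun 20 2009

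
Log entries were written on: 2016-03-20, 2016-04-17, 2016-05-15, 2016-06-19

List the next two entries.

2016-07-17, 2016-08-21

All dates are Sundays, 28, 28, 35 days apart.
Specifically, the 3rd Sunday of each month.
3rd Sunday of July 2016: 2016-07-17.
August 2016 — 3rd Sunday is 2016-08-21.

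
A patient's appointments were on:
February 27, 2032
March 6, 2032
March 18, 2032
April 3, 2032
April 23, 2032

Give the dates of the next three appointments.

The spacing grows by 4 each time: 8, 12, 16, 20 days.
Next gap: 24 days. April 23, 2032 + 24 days = May 17, 2032.
Next gap: 28 days. May 17, 2032 + 28 days = June 14, 2032.
Next gap: 32 days. June 14, 2032 + 32 days = July 16, 2032.

May 17, 2032; June 14, 2032; July 16, 2032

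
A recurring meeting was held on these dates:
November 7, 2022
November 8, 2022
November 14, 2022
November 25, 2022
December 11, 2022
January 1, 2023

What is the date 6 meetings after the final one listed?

August 20, 2023

Gaps: 1, 6, 11, 16, 21 days — each gap is 5 larger than the previous one.
Next gap: 26 days. January 1, 2023 + 26 days = January 27, 2023.
Next gap: 31 days. January 27, 2023 + 31 days = February 27, 2023.
Next gap: 36 days. February 27, 2023 + 36 days = April 4, 2023.
Next gap: 41 days. April 4, 2023 + 41 days = May 15, 2023.
Next gap: 46 days. May 15, 2023 + 46 days = June 30, 2023.
Next gap: 51 days. June 30, 2023 + 51 days = August 20, 2023.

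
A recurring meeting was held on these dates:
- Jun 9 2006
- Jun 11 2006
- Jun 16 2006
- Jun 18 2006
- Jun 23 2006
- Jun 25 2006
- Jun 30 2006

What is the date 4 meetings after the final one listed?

Jul 14 2006

Gaps: 2, 5, 2, 5, 2, 5 days — not constant, but cyclic with period 2.
The events fall on every Friday and Sunday.
The following Sunday is Jul 2 2006.
The following Friday is Jul 7 2006.
Next Sunday: Jul 9 2006.
Next Friday: Jul 14 2006.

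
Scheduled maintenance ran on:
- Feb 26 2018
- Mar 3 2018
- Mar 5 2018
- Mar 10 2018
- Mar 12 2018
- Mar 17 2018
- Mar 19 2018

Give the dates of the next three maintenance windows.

Every event lands on a Monday or Saturday (gaps cycle 5, 2, 5, 2, 5, 2).
So the schedule is: every Monday and Saturday.
The following Saturday is Mar 24 2018.
Next Monday: Mar 26 2018.
The following Saturday is Mar 31 2018.

Mar 24 2018, Mar 26 2018, Mar 31 2018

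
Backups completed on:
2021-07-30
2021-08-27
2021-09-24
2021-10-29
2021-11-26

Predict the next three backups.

Every date is a Friday; gaps 28, 28, 35, 28 days.
Each is the last Friday of its month (at least one falls on the 29th or later, ruling out '4th Friday').
Last Friday of December 2021: 2021-12-31.
Last Friday of January 2022: 2022-01-28.
February 2022 ends with Friday 2022-02-25.

2021-12-31, 2022-01-28, 2022-02-25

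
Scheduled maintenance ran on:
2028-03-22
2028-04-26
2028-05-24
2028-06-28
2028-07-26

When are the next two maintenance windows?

All dates are Wednesdays, 35, 28, 35, 28 days apart.
Specifically, the 4th Wednesday of each month.
August 2028 — 4th Wednesday is 2028-08-23.
4th Wednesday of September 2028: 2028-09-27.

2028-08-23, 2028-09-27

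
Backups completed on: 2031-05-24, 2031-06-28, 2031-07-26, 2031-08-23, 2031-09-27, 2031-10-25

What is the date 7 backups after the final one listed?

2032-05-22

Gaps: 35, 28, 28, 35, 28 days — a mix of 28 and 35. Every date is a Saturday.
Each is the 4th Saturday of its month.
4th Saturday of November 2031: 2031-11-22.
December 2031 — 4th Saturday is 2031-12-27.
4th Saturday of January 2032: 2032-01-24.
4th Saturday of February 2032: 2032-02-28.
March 2032 — 4th Saturday is 2032-03-27.
4th Saturday of April 2032: 2032-04-24.
4th Saturday of May 2032: 2032-05-22.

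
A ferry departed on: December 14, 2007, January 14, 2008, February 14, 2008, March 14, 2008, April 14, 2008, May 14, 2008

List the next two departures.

June 14, 2008; July 14, 2008

Gaps: 31, 31, 29, 31, 30 days — not constant. Every event is on the 14th of the month.
Pattern: the 14th of each month.
Next: June 2008 → June 14, 2008.
Next: July 2008 → July 14, 2008.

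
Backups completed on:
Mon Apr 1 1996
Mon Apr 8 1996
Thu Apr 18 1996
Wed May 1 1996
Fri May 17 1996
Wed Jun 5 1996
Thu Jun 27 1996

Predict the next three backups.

Intervals are 7, 10, 13, 16, 19, 22 days — an arithmetic progression with common difference 3.
Next gap: 25 days. Thu Jun 27 1996 + 25 days = Mon Jul 22 1996.
Next gap: 28 days. Mon Jul 22 1996 + 28 days = Mon Aug 19 1996.
Next gap: 31 days. Mon Aug 19 1996 + 31 days = Thu Sep 19 1996.

Mon Jul 22 1996, Mon Aug 19 1996, Thu Sep 19 1996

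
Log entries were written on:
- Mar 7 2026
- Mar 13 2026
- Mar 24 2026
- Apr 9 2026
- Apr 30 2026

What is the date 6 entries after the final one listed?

Intervals are 6, 11, 16, 21 days — an arithmetic progression with common difference 5.
Next gap: 26 days. Apr 30 2026 + 26 days = May 26 2026.
Next gap: 31 days. May 26 2026 + 31 days = Jun 26 2026.
Next gap: 36 days. Jun 26 2026 + 36 days = Aug 1 2026.
Next gap: 41 days. Aug 1 2026 + 41 days = Sep 11 2026.
Next gap: 46 days. Sep 11 2026 + 46 days = Oct 27 2026.
Next gap: 51 days. Oct 27 2026 + 51 days = Dec 17 2026.

Dec 17 2026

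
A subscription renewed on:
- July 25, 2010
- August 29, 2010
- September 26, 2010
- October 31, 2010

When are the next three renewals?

These are Sundays with 35, 28, 35-day gaps.
Each is the final Sunday of its month — August 29, 2010 is past the 28th, so '4th Sunday' doesn't fit.
November 2010 ends with Sunday November 28, 2010.
Last Sunday of December 2010: December 26, 2010.
January 2011 ends with Sunday January 30, 2011.

November 28, 2010; December 26, 2010; January 30, 2011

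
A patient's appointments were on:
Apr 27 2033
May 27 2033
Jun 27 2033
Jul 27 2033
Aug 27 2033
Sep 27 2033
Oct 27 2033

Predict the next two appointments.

The day-of-month is always 27 (30, 31, 30, 31, 31, 30 days between events).
So this recurs on the 27th of each month.
Next: November 2033 → Nov 27 2033.
Next: December 2033 → Dec 27 2033.

Nov 27 2033, Dec 27 2033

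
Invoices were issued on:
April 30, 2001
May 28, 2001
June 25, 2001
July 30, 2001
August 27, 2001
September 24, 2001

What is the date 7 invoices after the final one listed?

Every date is a Monday; gaps 28, 28, 35, 28, 28 days.
Each is the last Monday of its month (at least one falls on the 29th or later, ruling out '4th Monday').
Last Monday of October 2001: October 29, 2001.
Last Monday of November 2001: November 26, 2001.
December 2001 ends with Monday December 31, 2001.
January 2002 ends with Monday January 28, 2002.
Last Monday of February 2002: February 25, 2002.
Last Monday of March 2002: March 25, 2002.
Last Monday of April 2002: April 29, 2002.

April 29, 2002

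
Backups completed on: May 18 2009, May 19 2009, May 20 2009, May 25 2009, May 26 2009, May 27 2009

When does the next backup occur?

Gaps: 1, 1, 5, 1, 1 days — not constant, but cyclic with period 3.
The events fall on every Monday, Tuesday and Wednesday.
The following Monday is Jun 1 2009.

Jun 1 2009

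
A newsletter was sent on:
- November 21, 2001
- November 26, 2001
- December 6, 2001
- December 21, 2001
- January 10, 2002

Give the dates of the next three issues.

Intervals are 5, 10, 15, 20 days — an arithmetic progression with common difference 5.
Next gap: 25 days. January 10, 2002 + 25 days = February 4, 2002.
Next gap: 30 days. February 4, 2002 + 30 days = March 6, 2002.
Next gap: 35 days. March 6, 2002 + 35 days = April 10, 2002.

February 4, 2002; March 6, 2002; April 10, 2002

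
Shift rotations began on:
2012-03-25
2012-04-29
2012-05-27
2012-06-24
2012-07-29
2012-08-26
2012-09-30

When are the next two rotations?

All Sundays; the gaps (35, 28, 28, 35, 28, 35) vary with month length.
This is the last Sunday of each month.
Last Sunday of October 2012: 2012-10-28.
Last Sunday of November 2012: 2012-11-25.

2012-10-28, 2012-11-25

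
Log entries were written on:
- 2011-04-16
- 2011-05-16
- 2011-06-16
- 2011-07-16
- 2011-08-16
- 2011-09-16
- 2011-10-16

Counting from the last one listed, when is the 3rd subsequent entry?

The day-of-month is always 16 (30, 31, 30, 31, 31, 30 days between events).
So this recurs on the 16th of each month.
Next: November 2011 → 2011-11-16.
Next: December 2011 → 2011-12-16.
Next: January 2012 → 2012-01-16.

2012-01-16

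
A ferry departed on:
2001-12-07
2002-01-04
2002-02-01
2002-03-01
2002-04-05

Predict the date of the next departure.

2002-05-03

These are Fridays at 28- or 35-day spacing (28, 28, 28, 35).
The pattern: 1st Friday of the month.
May 2002 — 1st Friday is 2002-05-03.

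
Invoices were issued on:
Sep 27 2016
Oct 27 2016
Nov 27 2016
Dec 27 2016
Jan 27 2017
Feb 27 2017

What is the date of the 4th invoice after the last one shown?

Jun 27 2017

Each date is the 27th; the gaps (30, 31, 30, 31, 31) track the month lengths.
The rule is the 27th of each month.
March 2017: Mar 27 2017.
April 2017: Apr 27 2017.
Next: May 2017 → May 27 2017.
June 2017: Jun 27 2017.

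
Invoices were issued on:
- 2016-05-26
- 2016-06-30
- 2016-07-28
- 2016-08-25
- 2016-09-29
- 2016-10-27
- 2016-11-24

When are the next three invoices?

2016-12-29, 2017-01-26, 2017-02-23

Every date is a Thursday; gaps 35, 28, 28, 35, 28, 28 days.
Each is the last Thursday of its month (at least one falls on the 29th or later, ruling out '4th Thursday').
Last Thursday of December 2016: 2016-12-29.
January 2017 ends with Thursday 2017-01-26.
Last Thursday of February 2017: 2017-02-23.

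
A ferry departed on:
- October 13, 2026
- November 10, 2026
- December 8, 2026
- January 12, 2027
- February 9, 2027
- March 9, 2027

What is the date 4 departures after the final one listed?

July 13, 2027

These are Tuesdays at 28- or 35-day spacing (28, 28, 35, 28, 28).
The pattern: 2nd Tuesday of the month.
April 2027 — 2nd Tuesday is April 13, 2027.
May 2027 — 2nd Tuesday is May 11, 2027.
2nd Tuesday of June 2027: June 8, 2027.
2nd Tuesday of July 2027: July 13, 2027.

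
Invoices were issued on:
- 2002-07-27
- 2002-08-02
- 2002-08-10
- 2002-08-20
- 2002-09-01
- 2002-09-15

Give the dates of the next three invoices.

The spacing grows by 2 each time: 6, 8, 10, 12, 14 days.
Next gap: 16 days. 2002-09-15 + 16 days = 2002-10-01.
Next gap: 18 days. 2002-10-01 + 18 days = 2002-10-19.
Next gap: 20 days. 2002-10-19 + 20 days = 2002-11-08.

2002-10-01, 2002-10-19, 2002-11-08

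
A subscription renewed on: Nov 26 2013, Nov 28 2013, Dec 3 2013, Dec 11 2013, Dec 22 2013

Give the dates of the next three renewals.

Jan 5 2014, Jan 22 2014, Feb 11 2014

The spacing grows by 3 each time: 2, 5, 8, 11 days.
Next gap: 14 days. Dec 22 2013 + 14 days = Jan 5 2014.
Next gap: 17 days. Jan 5 2014 + 17 days = Jan 22 2014.
Next gap: 20 days. Jan 22 2014 + 20 days = Feb 11 2014.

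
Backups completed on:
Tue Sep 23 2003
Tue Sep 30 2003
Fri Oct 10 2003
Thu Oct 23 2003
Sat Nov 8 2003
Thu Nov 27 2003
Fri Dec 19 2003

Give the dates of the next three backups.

Intervals are 7, 10, 13, 16, 19, 22 days — an arithmetic progression with common difference 3.
Next gap: 25 days. Fri Dec 19 2003 + 25 days = Tue Jan 13 2004.
Next gap: 28 days. Tue Jan 13 2004 + 28 days = Tue Feb 10 2004.
Next gap: 31 days. Tue Feb 10 2004 + 31 days = Fri Mar 12 2004.

Tue Jan 13 2004, Tue Feb 10 2004, Fri Mar 12 2004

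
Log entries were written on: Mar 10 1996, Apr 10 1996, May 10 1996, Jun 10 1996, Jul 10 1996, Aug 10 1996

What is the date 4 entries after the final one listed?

Each date is the 10th; the gaps (31, 30, 31, 30, 31) track the month lengths.
The rule is the 10th of each month.
Next: September 1996 → Sep 10 1996.
Next: October 1996 → Oct 10 1996.
Next: November 1996 → Nov 10 1996.
Next: December 1996 → Dec 10 1996.

Dec 10 1996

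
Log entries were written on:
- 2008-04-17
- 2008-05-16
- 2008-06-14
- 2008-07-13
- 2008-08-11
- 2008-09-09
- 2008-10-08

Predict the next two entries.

2008-11-06, 2008-12-05

Gaps between consecutive events: 29, 29, 29, 29, 29, 29 days — a constant 29-day interval.
2008-10-08 + 29 days = 2008-11-06.
2008-11-06 + 29 days = 2008-12-05.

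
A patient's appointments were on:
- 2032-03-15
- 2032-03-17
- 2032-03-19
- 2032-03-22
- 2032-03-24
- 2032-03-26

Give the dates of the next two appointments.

Gaps: 2, 2, 3, 2, 2 days — not constant, but cyclic with period 3.
The events fall on every Monday, Wednesday and Friday.
The following Monday is 2032-03-29.
Next Wednesday: 2032-03-31.

2032-03-29, 2032-03-31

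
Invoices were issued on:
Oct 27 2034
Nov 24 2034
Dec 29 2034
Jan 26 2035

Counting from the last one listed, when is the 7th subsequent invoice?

Aug 31 2035

These are Fridays with 28, 35, 28-day gaps.
Each is the final Friday of its month — Dec 29 2034 is past the 28th, so '4th Friday' doesn't fit.
February 2035 ends with Friday Feb 23 2035.
Last Friday of March 2035: Mar 30 2035.
Last Friday of April 2035: Apr 27 2035.
May 2035 ends with Friday May 25 2035.
June 2035 ends with Friday Jun 29 2035.
Last Friday of July 2035: Jul 27 2035.
August 2035 ends with Friday Aug 31 2035.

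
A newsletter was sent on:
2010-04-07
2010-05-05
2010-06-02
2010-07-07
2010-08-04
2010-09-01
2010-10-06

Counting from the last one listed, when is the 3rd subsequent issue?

All dates are Wednesdays, 28, 28, 35, 28, 28, 35 days apart.
Specifically, the 1st Wednesday of each month.
November 2010 — 1st Wednesday is 2010-11-03.
1st Wednesday of December 2010: 2010-12-01.
January 2011 — 1st Wednesday is 2011-01-05.

2011-01-05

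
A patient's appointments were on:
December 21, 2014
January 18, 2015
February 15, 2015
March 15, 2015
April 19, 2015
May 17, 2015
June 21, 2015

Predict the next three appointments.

These are Sundays at 28- or 35-day spacing (28, 28, 28, 35, 28, 35).
The pattern: 3rd Sunday of the month.
3rd Sunday of July 2015: July 19, 2015.
August 2015 — 3rd Sunday is August 16, 2015.
September 2015 — 3rd Sunday is September 20, 2015.

July 19, 2015; August 16, 2015; September 20, 2015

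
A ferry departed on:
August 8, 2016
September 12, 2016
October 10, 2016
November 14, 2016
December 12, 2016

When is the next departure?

Gaps: 35, 28, 35, 28 days — a mix of 28 and 35. Every date is a Monday.
Each is the 2nd Monday of its month.
January 2017 — 2nd Monday is January 9, 2017.

January 9, 2017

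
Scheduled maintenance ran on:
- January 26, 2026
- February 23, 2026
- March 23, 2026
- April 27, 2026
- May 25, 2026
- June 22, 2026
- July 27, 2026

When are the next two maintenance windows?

Gaps: 28, 28, 35, 28, 28, 35 days — a mix of 28 and 35. Every date is a Monday.
Each is the 4th Monday of its month.
August 2026 — 4th Monday is August 24, 2026.
4th Monday of September 2026: September 28, 2026.

August 24, 2026; September 28, 2026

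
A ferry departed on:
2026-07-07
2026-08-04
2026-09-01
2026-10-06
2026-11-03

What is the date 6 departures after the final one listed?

These are Tuesdays at 28- or 35-day spacing (28, 28, 35, 28).
The pattern: 1st Tuesday of the month.
December 2026 — 1st Tuesday is 2026-12-01.
1st Tuesday of January 2027: 2027-01-05.
1st Tuesday of February 2027: 2027-02-02.
1st Tuesday of March 2027: 2027-03-02.
1st Tuesday of April 2027: 2027-04-06.
1st Tuesday of May 2027: 2027-05-04.

2027-05-04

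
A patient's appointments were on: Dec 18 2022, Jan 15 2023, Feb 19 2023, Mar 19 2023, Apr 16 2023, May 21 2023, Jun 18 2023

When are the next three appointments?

These are Sundays at 28- or 35-day spacing (28, 35, 28, 28, 35, 28).
The pattern: 3rd Sunday of the month.
July 2023 — 3rd Sunday is Jul 16 2023.
August 2023 — 3rd Sunday is Aug 20 2023.
September 2023 — 3rd Sunday is Sep 17 2023.

Jul 16 2023, Aug 20 2023, Sep 17 2023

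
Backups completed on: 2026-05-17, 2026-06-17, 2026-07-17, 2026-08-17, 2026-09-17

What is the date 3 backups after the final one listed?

2026-12-17

Gaps: 31, 30, 31, 31 days — not constant. Every event is on the 17th of the month.
Pattern: the 17th of each month.
October 2026: 2026-10-17.
November 2026: 2026-11-17.
December 2026: 2026-12-17.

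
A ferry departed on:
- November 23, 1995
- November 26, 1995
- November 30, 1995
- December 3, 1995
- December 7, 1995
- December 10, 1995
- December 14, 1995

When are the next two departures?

Every event lands on a Thursday or Sunday (gaps cycle 3, 4, 3, 4, 3, 4).
So the schedule is: every Thursday and Sunday.
Next Sunday: December 17, 1995.
Next Thursday: December 21, 1995.

December 17, 1995; December 21, 1995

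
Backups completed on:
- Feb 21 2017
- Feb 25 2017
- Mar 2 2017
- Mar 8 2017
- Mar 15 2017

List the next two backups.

Mar 23 2017, Apr 1 2017

The spacing grows by 1 each time: 4, 5, 6, 7 days.
Next gap: 8 days. Mar 15 2017 + 8 days = Mar 23 2017.
Next gap: 9 days. Mar 23 2017 + 9 days = Apr 1 2017.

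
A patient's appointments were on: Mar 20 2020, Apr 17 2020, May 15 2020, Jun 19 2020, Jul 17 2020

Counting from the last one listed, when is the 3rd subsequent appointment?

All dates are Fridays, 28, 28, 35, 28 days apart.
Specifically, the 3rd Friday of each month.
August 2020 — 3rd Friday is Aug 21 2020.
September 2020 — 3rd Friday is Sep 18 2020.
3rd Friday of October 2020: Oct 16 2020.

Oct 16 2020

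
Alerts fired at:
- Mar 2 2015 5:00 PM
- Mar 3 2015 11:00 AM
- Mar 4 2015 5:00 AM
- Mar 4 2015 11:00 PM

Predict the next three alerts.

Mar 5 2015 5:00 PM, Mar 6 2015 11:00 AM, Mar 7 2015 5:00 AM

Gaps: 18, 18, 18 hours — each event is 18 hours after the previous one.
Mar 4 2015 11:00 PM + 18 h = Mar 5 2015 5:00 PM.
Mar 5 2015 5:00 PM + 18 h = Mar 6 2015 11:00 AM.
Mar 6 2015 11:00 AM + 18 h = Mar 7 2015 5:00 AM.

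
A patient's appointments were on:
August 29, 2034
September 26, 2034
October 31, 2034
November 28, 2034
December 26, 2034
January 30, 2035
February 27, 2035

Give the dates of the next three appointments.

These are Tuesdays with 28, 35, 28, 28, 35, 28-day gaps.
Each is the final Tuesday of its month — August 29, 2034 is past the 28th, so '4th Tuesday' doesn't fit.
March 2035 ends with Tuesday March 27, 2035.
April 2035 ends with Tuesday April 24, 2035.
May 2035 ends with Tuesday May 29, 2035.

March 27, 2035; April 24, 2035; May 29, 2035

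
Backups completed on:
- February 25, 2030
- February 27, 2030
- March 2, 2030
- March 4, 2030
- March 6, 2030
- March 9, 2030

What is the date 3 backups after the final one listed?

March 16, 2030

The gap pattern 2, 3, 2, 2, 3 repeats every 3 events.
These are the Mondays, Wednesdays and Saturdays of each week.
The following Monday is March 11, 2030.
Next Wednesday: March 13, 2030.
Next Saturday: March 16, 2030.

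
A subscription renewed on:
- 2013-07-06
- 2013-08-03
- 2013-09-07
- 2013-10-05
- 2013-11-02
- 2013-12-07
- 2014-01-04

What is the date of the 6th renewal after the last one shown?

All dates are Saturdays, 28, 35, 28, 28, 35, 28 days apart.
Specifically, the 1st Saturday of each month.
February 2014 — 1st Saturday is 2014-02-01.
1st Saturday of March 2014: 2014-03-01.
April 2014 — 1st Saturday is 2014-04-05.
1st Saturday of May 2014: 2014-05-03.
June 2014 — 1st Saturday is 2014-06-07.
July 2014 — 1st Saturday is 2014-07-05.

2014-07-05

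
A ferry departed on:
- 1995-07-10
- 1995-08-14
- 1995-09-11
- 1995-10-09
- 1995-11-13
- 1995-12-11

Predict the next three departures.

1996-01-08, 1996-02-12, 1996-03-11

All dates are Mondays, 35, 28, 28, 35, 28 days apart.
Specifically, the 2nd Monday of each month.
2nd Monday of January 1996: 1996-01-08.
2nd Monday of February 1996: 1996-02-12.
2nd Monday of March 1996: 1996-03-11.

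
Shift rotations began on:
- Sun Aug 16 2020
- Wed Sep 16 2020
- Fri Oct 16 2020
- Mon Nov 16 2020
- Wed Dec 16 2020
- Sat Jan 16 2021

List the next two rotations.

Tue Feb 16 2021, Tue Mar 16 2021

The day-of-month is always 16 (31, 30, 31, 30, 31 days between events).
So this recurs on the 16th of each month.
Next: February 2021 → Tue Feb 16 2021.
March 2021: Tue Mar 16 2021.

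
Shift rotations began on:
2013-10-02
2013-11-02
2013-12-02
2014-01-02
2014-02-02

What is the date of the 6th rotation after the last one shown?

2014-08-02

The day-of-month is always 2 (31, 30, 31, 31 days between events).
So this recurs on the 2nd of each month.
Next: March 2014 → 2014-03-02.
April 2014: 2014-04-02.
May 2014: 2014-05-02.
June 2014: 2014-06-02.
Next: July 2014 → 2014-07-02.
August 2014: 2014-08-02.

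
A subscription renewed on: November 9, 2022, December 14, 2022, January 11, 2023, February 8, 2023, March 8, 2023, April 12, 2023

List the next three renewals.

Gaps: 35, 28, 28, 28, 35 days — a mix of 28 and 35. Every date is a Wednesday.
Each is the 2nd Wednesday of its month.
May 2023 — 2nd Wednesday is May 10, 2023.
2nd Wednesday of June 2023: June 14, 2023.
July 2023 — 2nd Wednesday is July 12, 2023.

May 10, 2023; June 14, 2023; July 12, 2023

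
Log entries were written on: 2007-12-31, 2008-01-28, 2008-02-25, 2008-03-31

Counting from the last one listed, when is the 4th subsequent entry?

Every date is a Monday; gaps 28, 28, 35 days.
Each is the last Monday of its month (at least one falls on the 29th or later, ruling out '4th Monday').
April 2008 ends with Monday 2008-04-28.
Last Monday of May 2008: 2008-05-26.
June 2008 ends with Monday 2008-06-30.
July 2008 ends with Monday 2008-07-28.

2008-07-28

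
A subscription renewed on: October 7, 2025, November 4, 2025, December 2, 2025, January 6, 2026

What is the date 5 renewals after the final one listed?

All dates are Tuesdays, 28, 28, 35 days apart.
Specifically, the 1st Tuesday of each month.
February 2026 — 1st Tuesday is February 3, 2026.
March 2026 — 1st Tuesday is March 3, 2026.
1st Tuesday of April 2026: April 7, 2026.
May 2026 — 1st Tuesday is May 5, 2026.
1st Tuesday of June 2026: June 2, 2026.

June 2, 2026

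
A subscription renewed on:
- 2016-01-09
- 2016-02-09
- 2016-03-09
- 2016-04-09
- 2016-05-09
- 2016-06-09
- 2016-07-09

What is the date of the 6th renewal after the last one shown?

Each date is the 9th; the gaps (31, 29, 31, 30, 31, 30) track the month lengths.
The rule is the 9th of each month.
Next: August 2016 → 2016-08-09.
Next: September 2016 → 2016-09-09.
October 2016: 2016-10-09.
November 2016: 2016-11-09.
Next: December 2016 → 2016-12-09.
Next: January 2017 → 2017-01-09.

2017-01-09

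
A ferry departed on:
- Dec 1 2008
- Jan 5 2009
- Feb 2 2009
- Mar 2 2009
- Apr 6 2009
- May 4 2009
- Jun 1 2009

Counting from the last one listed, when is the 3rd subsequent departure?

Sep 7 2009

These are Mondays at 28- or 35-day spacing (35, 28, 28, 35, 28, 28).
The pattern: 1st Monday of the month.
1st Monday of July 2009: Jul 6 2009.
1st Monday of August 2009: Aug 3 2009.
1st Monday of September 2009: Sep 7 2009.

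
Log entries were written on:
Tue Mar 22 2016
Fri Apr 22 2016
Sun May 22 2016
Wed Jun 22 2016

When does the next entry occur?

Fri Jul 22 2016

Gaps: 31, 30, 31 days — not constant. Every event is on the 22nd of the month.
Pattern: the 22nd of each month.
July 2016: Fri Jul 22 2016.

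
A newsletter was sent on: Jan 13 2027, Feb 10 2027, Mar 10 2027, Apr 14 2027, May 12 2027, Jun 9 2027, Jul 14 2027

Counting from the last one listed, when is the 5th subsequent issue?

These are Wednesdays at 28- or 35-day spacing (28, 28, 35, 28, 28, 35).
The pattern: 2nd Wednesday of the month.
August 2027 — 2nd Wednesday is Aug 11 2027.
2nd Wednesday of September 2027: Sep 8 2027.
October 2027 — 2nd Wednesday is Oct 13 2027.
2nd Wednesday of November 2027: Nov 10 2027.
2nd Wednesday of December 2027: Dec 8 2027.

Dec 8 2027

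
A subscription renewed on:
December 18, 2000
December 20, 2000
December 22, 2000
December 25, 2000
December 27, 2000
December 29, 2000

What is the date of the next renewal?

January 1, 2001

The gap pattern 2, 2, 3, 2, 2 repeats every 3 events.
These are the Mondays, Wednesdays and Fridays of each week.
The following Monday is January 1, 2001.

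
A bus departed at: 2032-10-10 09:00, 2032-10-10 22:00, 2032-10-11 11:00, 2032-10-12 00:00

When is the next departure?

2032-10-12 13:00

Gaps: 13, 13, 13 hours — each event is 13 hours after the previous one.
2032-10-12 00:00 + 13 h = 2032-10-12 13:00.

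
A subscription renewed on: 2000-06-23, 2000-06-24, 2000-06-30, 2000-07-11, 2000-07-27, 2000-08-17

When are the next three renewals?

Gaps: 1, 6, 11, 16, 21 days — each gap is 5 larger than the previous one.
Next gap: 26 days. 2000-08-17 + 26 days = 2000-09-12.
Next gap: 31 days. 2000-09-12 + 31 days = 2000-10-13.
Next gap: 36 days. 2000-10-13 + 36 days = 2000-11-18.

2000-09-12, 2000-10-13, 2000-11-18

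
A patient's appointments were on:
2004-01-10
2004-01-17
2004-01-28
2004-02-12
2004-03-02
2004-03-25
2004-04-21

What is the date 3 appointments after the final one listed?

2004-08-04

Intervals are 7, 11, 15, 19, 23, 27 days — an arithmetic progression with common difference 4.
Next gap: 31 days. 2004-04-21 + 31 days = 2004-05-22.
Next gap: 35 days. 2004-05-22 + 35 days = 2004-06-26.
Next gap: 39 days. 2004-06-26 + 39 days = 2004-08-04.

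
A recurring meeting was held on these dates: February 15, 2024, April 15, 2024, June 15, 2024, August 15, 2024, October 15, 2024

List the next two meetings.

December 15, 2024; February 15, 2025

The day-of-month is always 15 (60, 61, 61, 61 days between events).
So this recurs on the 15th of every 2 months.
Next: December 2024 → December 15, 2024.
Next: February 2025 → February 15, 2025.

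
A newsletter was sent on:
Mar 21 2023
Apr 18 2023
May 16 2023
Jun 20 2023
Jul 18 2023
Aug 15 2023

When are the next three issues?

All dates are Tuesdays, 28, 28, 35, 28, 28 days apart.
Specifically, the 3rd Tuesday of each month.
September 2023 — 3rd Tuesday is Sep 19 2023.
October 2023 — 3rd Tuesday is Oct 17 2023.
3rd Tuesday of November 2023: Nov 21 2023.

Sep 19 2023, Oct 17 2023, Nov 21 2023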